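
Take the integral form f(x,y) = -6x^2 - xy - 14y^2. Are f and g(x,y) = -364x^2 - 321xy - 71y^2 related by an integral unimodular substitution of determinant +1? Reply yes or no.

D₁ = -335, D₂ = -335
f is negative-definite; reduce −f:
−f: reduced (well bottom): (6,1,14) with a≤c, −a<b≤a
flip sign back: reduced form of f is (-6,-1,-14)
g is negative-definite; reduce −g:
−g: flip: (364,321,71)→(71,-321,364)
−g: translate: b→-37 (≡-321 mod 142), so (71,-321,364)→(71,-37,6)
−g: flip: (71,-37,6)→(6,37,71)
−g: translate: b→1 (≡37 mod 12), so (6,37,71)→(6,1,14)
−g: reduced (well bottom): (6,1,14) with a≤c, −a<b≤a
flip sign back: reduced form of g is (-6,-1,-14)
reduced forms (-6, -1, -14) vs (-6, -1, -14) ⇒ equivalent

yes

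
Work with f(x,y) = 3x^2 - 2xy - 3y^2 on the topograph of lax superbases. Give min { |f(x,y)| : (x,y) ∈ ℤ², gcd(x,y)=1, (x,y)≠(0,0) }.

descent: ρ → (-3,2,3)  [lands on river]
river: ρ → (3,4,-2)
river: ρ → (-2,4,3)
river: ρ → (3,2,-3)
river: ρ → (-3,4,2)
river: ρ → (2,4,-3)
closes: descent 1, river 6
min |a| on river = 2

2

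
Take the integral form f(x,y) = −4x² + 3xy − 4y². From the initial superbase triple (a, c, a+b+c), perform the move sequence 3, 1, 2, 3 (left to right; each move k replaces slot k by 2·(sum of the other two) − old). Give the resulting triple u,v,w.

start (-4,-4,-5) = (f(1,0),f(0,1),f(1,1))
replace slot 3: 2·((-4)+(-4)) − (-5) = -11 → (-4,-4,-11)
replace slot 1: 2·((-4)+(-11)) − (-4) = -26 → (-26,-4,-11)
replace slot 2: 2·((-26)+(-11)) − (-4) = -70 → (-26,-70,-11)
replace slot 3: 2·((-26)+(-70)) − (-11) = -181 → (-26,-70,-181)

-26,-70,-181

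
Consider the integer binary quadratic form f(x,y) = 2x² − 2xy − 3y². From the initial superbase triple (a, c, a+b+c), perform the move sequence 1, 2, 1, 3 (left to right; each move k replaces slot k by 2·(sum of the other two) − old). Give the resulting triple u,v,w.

start (2,-3,-3) = (f(1,0),f(0,1),f(1,1))
replace slot 1: 2·((-3)+(-3)) − 2 = -14 → (-14,-3,-3)
replace slot 2: 2·((-14)+(-3)) − (-3) = -31 → (-14,-31,-3)
replace slot 1: 2·((-31)+(-3)) − (-14) = -54 → (-54,-31,-3)
replace slot 3: 2·((-54)+(-31)) − (-3) = -167 → (-54,-31,-167)

-54,-31,-167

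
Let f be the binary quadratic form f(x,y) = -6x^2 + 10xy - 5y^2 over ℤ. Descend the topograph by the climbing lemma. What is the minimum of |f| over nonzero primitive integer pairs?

translate: b→2 (≡-10 mod 12), so (6,-10,5)→(6,2,1)
flip: (6,2,1)→(1,-2,6)
translate: b→0 (≡-2 mod 2), so (1,-2,6)→(1,0,5)
reduced (well bottom): (1,0,5) with a≤c, −a<b≤a
well minimum |f| = |-1| = 1 (negative-definite)

1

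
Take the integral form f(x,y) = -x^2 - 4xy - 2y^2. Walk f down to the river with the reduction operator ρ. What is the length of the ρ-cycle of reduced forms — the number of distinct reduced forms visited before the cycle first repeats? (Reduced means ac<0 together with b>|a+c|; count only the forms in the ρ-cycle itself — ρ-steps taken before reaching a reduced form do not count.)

D = 8, ⌊√D⌋ = 2
descent: ρ → (-2,0,1)
descent: ρ → (1,2,-1)  [lands on river]
river: ρ → (-1,2,1)
ρ-cycle length = 2 (tail of 2 descent steps not counted)

2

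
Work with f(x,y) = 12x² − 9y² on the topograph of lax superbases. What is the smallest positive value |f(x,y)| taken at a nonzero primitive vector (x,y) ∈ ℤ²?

descent: ρ → (-9,18,3)  [lands on river]
river: ρ → (3,18,-9)
closes: descent 1, river 2
min |a| on river = 3

3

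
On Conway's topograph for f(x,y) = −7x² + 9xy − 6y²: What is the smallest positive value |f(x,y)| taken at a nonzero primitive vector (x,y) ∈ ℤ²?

translate: b→5 (≡-9 mod 14), so (7,-9,6)→(7,5,4)
flip: (7,5,4)→(4,-5,7)
translate: b→3 (≡-5 mod 8), so (4,-5,7)→(4,3,6)
reduced (well bottom): (4,3,6) with a≤c, −a<b≤a
well minimum |f| = |-4| = 4 (negative-definite)

4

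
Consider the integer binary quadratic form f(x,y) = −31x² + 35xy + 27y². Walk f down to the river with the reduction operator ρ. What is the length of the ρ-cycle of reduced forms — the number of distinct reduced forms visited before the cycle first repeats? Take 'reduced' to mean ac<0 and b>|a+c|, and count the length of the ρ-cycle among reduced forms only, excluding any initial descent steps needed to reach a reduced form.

D = 4573, ⌊√D⌋ = 67
river: ρ → (27,19,-39)
river: ρ → (-39,59,7)
river: ρ → (7,67,-3)
river: ρ → (-3,65,29)
river: ρ → (29,51,-17)
river: ρ → (-17,51,29)
river: ρ → (29,65,-3)
river: ρ → (-3,67,7)
river: ρ → (7,59,-39)
river: ρ → (-39,19,27)
river: ρ → (27,35,-31)
river: ρ → (-31,27,31)
river: ρ → (31,35,-27)
river: ρ → (-27,19,39)
river: ρ → (39,59,-7)
river: ρ → (-7,67,3)
river: ρ → (3,65,-29)
river: ρ → (-29,51,17)
river: ρ → (17,51,-29)
river: ρ → (-29,65,3)
river: ρ → (3,67,-7)
river: ρ → (-7,59,39)
river: ρ → (39,19,-27)
river: ρ → (-27,35,31)
river: ρ → (31,27,-31)
river: ρ → (-31,35,27)
ρ-cycle length = 26 (tail of 0 descent steps not counted)

26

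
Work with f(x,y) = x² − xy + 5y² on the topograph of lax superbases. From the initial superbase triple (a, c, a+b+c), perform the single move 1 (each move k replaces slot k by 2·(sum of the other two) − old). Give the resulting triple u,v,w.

start (1,5,5) = (f(1,0),f(0,1),f(1,1))
replace slot 1: 2·(5+5) − 1 = 19 → (19,5,5)

19,5,5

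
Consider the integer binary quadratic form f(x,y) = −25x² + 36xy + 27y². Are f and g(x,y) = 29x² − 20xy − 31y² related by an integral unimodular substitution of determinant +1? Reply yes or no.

D₁ = 3996, D₂ = 3996
river cycle of f (length 18): (27, 18, -34), (-34, 50, 11), (11, 60, -9), (-9, 48, 47), (47, 46, -10), (-10, 54, 27), (27, 54, -10), (-10, 46, 47), (47, 48, -9), (-9, 60, 11), … (8 more)
river cycle of g (length 18): (-31, 20, 29), (29, 38, -22), (-22, 50, 17), (17, 52, -19), (-19, 62, 2), (2, 62, -19), (-19, 52, 17), (17, 50, -22), (-22, 38, 29), (29, 20, -31), … (8 more)
cycles differ ⇒ inequivalent

no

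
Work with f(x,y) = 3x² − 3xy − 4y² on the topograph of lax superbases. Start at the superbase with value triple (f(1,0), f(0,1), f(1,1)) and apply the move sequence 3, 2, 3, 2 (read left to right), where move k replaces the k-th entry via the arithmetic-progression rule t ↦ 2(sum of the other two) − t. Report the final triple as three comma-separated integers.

start (3,-4,-4) = (f(1,0),f(0,1),f(1,1))
replace slot 3: 2·(3+(-4)) − (-4) = 2 → (3,-4,2)
replace slot 2: 2·(3+2) − (-4) = 14 → (3,14,2)
replace slot 3: 2·(3+14) − 2 = 32 → (3,14,32)
replace slot 2: 2·(3+32) − 14 = 56 → (3,56,32)

3,56,32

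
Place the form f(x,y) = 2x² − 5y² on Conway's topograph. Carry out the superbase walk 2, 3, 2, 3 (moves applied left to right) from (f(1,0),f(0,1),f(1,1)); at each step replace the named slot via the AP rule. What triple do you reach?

start (2,-5,-3) = (f(1,0),f(0,1),f(1,1))
replace slot 2: 2·(2+(-3)) − (-5) = 3 → (2,3,-3)
replace slot 3: 2·(2+3) − (-3) = 13 → (2,3,13)
replace slot 2: 2·(2+13) − 3 = 27 → (2,27,13)
replace slot 3: 2·(2+27) − 13 = 45 → (2,27,45)

2,27,45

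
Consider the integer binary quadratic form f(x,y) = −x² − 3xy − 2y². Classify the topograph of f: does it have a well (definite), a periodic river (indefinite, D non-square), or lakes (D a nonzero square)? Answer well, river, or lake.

D = b²−4ac = (-3)² − 4·(-1)·(-2) = 1
D = 1² is a perfect square ⇒ form factors over ℤ ⇒ lakes

lake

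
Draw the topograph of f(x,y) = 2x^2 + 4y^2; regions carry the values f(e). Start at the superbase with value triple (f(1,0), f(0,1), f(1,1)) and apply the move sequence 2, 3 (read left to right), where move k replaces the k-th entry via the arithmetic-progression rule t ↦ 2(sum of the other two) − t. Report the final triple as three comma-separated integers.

start (2,4,6) = (f(1,0),f(0,1),f(1,1))
replace slot 2: 2·(2+6) − 4 = 12 → (2,12,6)
replace slot 3: 2·(2+12) − 6 = 22 → (2,12,22)

2,12,22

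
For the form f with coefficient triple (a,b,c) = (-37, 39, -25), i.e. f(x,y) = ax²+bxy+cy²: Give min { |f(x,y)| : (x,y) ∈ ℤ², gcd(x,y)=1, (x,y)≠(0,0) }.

translate: b→35 (≡-39 mod 74), so (37,-39,25)→(37,35,23)
flip: (37,35,23)→(23,-35,37)
translate: b→11 (≡-35 mod 46), so (23,-35,37)→(23,11,25)
reduced (well bottom): (23,11,25) with a≤c, −a<b≤a
well minimum |f| = |-23| = 23 (negative-definite)

23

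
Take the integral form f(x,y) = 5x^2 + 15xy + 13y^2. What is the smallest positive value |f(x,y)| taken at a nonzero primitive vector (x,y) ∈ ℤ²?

translate: b→5 (≡15 mod 10), so (5,15,13)→(5,5,3)
flip: (5,5,3)→(3,-5,5)
translate: b→1 (≡-5 mod 6), so (3,-5,5)→(3,1,3)
reduced (well bottom): (3,1,3) with a≤c, −a<b≤a
well minimum = a = 3

3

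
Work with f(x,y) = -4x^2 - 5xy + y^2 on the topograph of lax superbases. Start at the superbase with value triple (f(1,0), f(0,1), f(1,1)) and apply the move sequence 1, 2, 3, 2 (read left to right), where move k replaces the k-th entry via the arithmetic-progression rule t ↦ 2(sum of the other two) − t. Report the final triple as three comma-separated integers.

start (-4,1,-8) = (f(1,0),f(0,1),f(1,1))
replace slot 1: 2·(1+(-8)) − (-4) = -10 → (-10,1,-8)
replace slot 2: 2·((-10)+(-8)) − 1 = -37 → (-10,-37,-8)
replace slot 3: 2·((-10)+(-37)) − (-8) = -86 → (-10,-37,-86)
replace slot 2: 2·((-10)+(-86)) − (-37) = -155 → (-10,-155,-86)

-10,-155,-86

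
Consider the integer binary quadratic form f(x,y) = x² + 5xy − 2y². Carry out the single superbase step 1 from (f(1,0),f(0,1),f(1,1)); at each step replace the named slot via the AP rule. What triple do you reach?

start (1,-2,4) = (f(1,0),f(0,1),f(1,1))
replace slot 1: 2·((-2)+4) − 1 = 3 → (3,-2,4)

3,-2,4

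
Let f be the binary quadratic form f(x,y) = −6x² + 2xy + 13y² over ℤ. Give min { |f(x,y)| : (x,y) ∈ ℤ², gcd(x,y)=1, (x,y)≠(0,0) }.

descent: ρ → (13,-2,-6)
descent: ρ → (-6,14,5)  [lands on river]
river: ρ → (5,16,-3)
river: ρ → (-3,14,10)
river: ρ → (10,6,-7)
river: ρ → (-7,8,9)
river: ρ → (9,10,-6)
closes: descent 2, river 6
min |a| on river = 3

3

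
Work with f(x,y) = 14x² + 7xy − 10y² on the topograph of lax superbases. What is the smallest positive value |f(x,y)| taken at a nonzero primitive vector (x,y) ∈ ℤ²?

river: ρ → (-10,13,11)
river: ρ → (11,9,-12)
river: ρ → (-12,15,8)
river: ρ → (8,17,-10)
river: ρ → (-10,23,2)
river: ρ → (2,21,-21)
river: ρ → (-21,21,2)
river: ρ → (2,23,-10)
river: ρ → (-10,17,8)
river: ρ → (8,15,-12)
river: ρ → (-12,9,11)
river: ρ → (11,13,-10)
river: ρ → (-10,7,14)
river: ρ → (14,21,-3)
river: ρ → (-3,21,14)
river: ρ → (14,7,-10)
closes: descent 0, river 16
min |a| on river = 2

2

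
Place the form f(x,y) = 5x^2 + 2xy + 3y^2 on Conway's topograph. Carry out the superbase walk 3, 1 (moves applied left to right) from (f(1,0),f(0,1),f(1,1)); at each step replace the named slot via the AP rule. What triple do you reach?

start (5,3,10) = (f(1,0),f(0,1),f(1,1))
replace slot 3: 2·(5+3) − 10 = 6 → (5,3,6)
replace slot 1: 2·(3+6) − 5 = 13 → (13,3,6)

13,3,6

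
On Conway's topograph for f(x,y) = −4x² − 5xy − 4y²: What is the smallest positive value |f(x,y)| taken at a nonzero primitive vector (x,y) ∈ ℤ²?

translate: b→-3 (≡5 mod 8), so (4,5,4)→(4,-3,3)
flip: (4,-3,3)→(3,3,4)
reduced (well bottom): (3,3,4) with a≤c, −a<b≤a
well minimum |f| = |-3| = 3 (negative-definite)

3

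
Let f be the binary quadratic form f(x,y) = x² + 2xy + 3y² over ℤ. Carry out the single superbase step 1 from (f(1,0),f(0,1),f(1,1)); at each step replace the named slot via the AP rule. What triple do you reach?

start (1,3,6) = (f(1,0),f(0,1),f(1,1))
replace slot 1: 2·(3+6) − 1 = 17 → (17,3,6)

17,3,6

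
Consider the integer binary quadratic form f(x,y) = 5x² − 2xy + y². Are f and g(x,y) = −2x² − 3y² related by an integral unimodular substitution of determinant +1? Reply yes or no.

D₁ = -16, D₂ = -24
discriminants differ ⇒ not SL₂(ℤ)-equivalent

no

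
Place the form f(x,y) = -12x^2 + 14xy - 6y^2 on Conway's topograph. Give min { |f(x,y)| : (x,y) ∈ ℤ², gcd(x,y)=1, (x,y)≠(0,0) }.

translate: b→10 (≡-14 mod 24), so (12,-14,6)→(12,10,4)
flip: (12,10,4)→(4,-10,12)
translate: b→-2 (≡-10 mod 8), so (4,-10,12)→(4,-2,6)
reduced (well bottom): (4,-2,6) with a≤c, −a<b≤a
well minimum |f| = |-4| = 4 (negative-definite)

4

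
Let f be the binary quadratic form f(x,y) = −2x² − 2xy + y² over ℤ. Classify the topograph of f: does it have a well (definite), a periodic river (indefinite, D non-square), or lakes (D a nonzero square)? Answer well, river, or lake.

D = b²−4ac = (-2)² − 4·(-2)·1 = 12
D > 0 non-square ⇒ indefinite ⇒ periodic river

river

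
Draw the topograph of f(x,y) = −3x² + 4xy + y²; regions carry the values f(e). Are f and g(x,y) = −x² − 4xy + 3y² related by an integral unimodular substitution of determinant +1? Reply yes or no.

D₁ = 28, D₂ = 28
river cycle of f (length 4): (1, 4, -3), (-3, 2, 2), (2, 2, -3), (-3, 4, 1)
river cycle of g (length 4): (3, 4, -1), (-1, 4, 3), (3, 2, -2), (-2, 2, 3)
cycles differ ⇒ inequivalent

no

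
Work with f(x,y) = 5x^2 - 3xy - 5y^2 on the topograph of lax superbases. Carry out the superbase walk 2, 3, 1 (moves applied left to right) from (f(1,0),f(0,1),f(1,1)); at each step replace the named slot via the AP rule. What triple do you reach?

start (5,-5,-3) = (f(1,0),f(0,1),f(1,1))
replace slot 2: 2·(5+(-3)) − (-5) = 9 → (5,9,-3)
replace slot 3: 2·(5+9) − (-3) = 31 → (5,9,31)
replace slot 1: 2·(9+31) − 5 = 75 → (75,9,31)

75,9,31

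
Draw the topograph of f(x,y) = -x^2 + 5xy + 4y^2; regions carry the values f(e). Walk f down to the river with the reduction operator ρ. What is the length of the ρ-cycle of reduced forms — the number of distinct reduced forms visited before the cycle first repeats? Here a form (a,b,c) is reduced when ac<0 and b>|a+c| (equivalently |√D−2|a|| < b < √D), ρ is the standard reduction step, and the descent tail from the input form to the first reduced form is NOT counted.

D = 41, ⌊√D⌋ = 6
river: ρ → (4,3,-2)
river: ρ → (-2,5,2)
river: ρ → (2,3,-4)
river: ρ → (-4,5,1)
river: ρ → (1,5,-4)
river: ρ → (-4,3,2)
river: ρ → (2,5,-2)
river: ρ → (-2,3,4)
river: ρ → (4,5,-1)
river: ρ → (-1,5,4)
ρ-cycle length = 10 (tail of 0 descent steps not counted)

10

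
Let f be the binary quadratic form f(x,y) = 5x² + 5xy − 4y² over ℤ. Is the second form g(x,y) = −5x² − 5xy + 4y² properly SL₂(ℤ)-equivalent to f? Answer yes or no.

D₁ = 105, D₂ = 105
river cycle of f (length 6): (-4, 3, 6), (6, 9, -1), (-1, 9, 6), (6, 3, -4), (-4, 5, 5), (5, 5, -4)
river cycle of g (length 6): (4, 5, -5), (-5, 5, 4), (4, 3, -6), (-6, 9, 1), (1, 9, -6), (-6, 3, 4)
cycles differ ⇒ inequivalent

no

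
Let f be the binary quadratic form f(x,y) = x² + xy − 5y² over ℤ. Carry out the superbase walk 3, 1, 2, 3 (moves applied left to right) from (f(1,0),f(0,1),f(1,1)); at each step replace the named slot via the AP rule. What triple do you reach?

start (1,-5,-3) = (f(1,0),f(0,1),f(1,1))
replace slot 3: 2·(1+(-5)) − (-3) = -5 → (1,-5,-5)
replace slot 1: 2·((-5)+(-5)) − 1 = -21 → (-21,-5,-5)
replace slot 2: 2·((-21)+(-5)) − (-5) = -47 → (-21,-47,-5)
replace slot 3: 2·((-21)+(-47)) − (-5) = -131 → (-21,-47,-131)

-21,-47,-131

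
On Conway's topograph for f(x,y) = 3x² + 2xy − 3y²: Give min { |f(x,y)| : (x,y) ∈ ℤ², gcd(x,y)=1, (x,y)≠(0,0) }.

river: ρ → (-3,4,2)
river: ρ → (2,4,-3)
river: ρ → (-3,2,3)
river: ρ → (3,4,-2)
river: ρ → (-2,4,3)
river: ρ → (3,2,-3)
closes: descent 0, river 6
min |a| on river = 2

2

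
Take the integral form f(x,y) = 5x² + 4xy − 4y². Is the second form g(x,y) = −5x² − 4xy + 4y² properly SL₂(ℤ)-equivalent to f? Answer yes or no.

D₁ = 96, D₂ = 96
river cycle of f (length 4): (-4, 4, 5), (5, 6, -3), (-3, 6, 5), (5, 4, -4)
river cycle of g (length 4): (4, 4, -5), (-5, 6, 3), (3, 6, -5), (-5, 4, 4)
cycles differ ⇒ inequivalent

no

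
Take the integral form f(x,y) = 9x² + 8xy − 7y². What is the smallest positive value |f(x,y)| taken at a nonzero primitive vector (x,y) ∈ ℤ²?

river: ρ → (-7,6,10)
river: ρ → (10,14,-3)
river: ρ → (-3,16,5)
river: ρ → (5,14,-6)
river: ρ → (-6,10,9)
river: ρ → (9,8,-7)
closes: descent 0, river 6
min |a| on river = 3

3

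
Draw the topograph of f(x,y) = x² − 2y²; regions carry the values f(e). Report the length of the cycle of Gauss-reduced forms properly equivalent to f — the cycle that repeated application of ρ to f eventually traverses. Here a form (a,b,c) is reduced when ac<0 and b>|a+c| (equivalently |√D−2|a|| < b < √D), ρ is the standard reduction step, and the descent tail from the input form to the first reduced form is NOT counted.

D = 8, ⌊√D⌋ = 2
descent: ρ → (-2,0,1)
descent: ρ → (1,2,-1)  [lands on river]
river: ρ → (-1,2,1)
ρ-cycle length = 2 (tail of 2 descent steps not counted)

2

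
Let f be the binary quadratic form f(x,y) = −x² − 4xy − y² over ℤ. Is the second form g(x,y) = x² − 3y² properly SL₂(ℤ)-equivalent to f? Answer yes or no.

D₁ = 12, D₂ = 12
river cycle of f (length 2): (-1, 2, 2), (2, 2, -1)
river cycle of g (length 2): (1, 2, -2), (-2, 2, 1)
cycles differ ⇒ inequivalent

no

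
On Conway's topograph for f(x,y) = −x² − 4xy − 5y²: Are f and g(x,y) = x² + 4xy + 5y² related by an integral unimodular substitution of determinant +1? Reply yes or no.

D₁ = -4, D₂ = -4
f is negative-definite; reduce −f:
−f: translate: b→0 (≡4 mod 2), so (1,4,5)→(1,0,1)
−f: reduced (well bottom): (1,0,1) with a≤c, −a<b≤a
flip sign back: reduced form of f is (-1,0,-1)
g: translate: b→0 (≡4 mod 2), so (1,4,5)→(1,0,1)
g: reduced (well bottom): (1,0,1) with a≤c, −a<b≤a
reduced forms (-1, 0, -1) vs (1, 0, 1) ⇒ inequivalent

no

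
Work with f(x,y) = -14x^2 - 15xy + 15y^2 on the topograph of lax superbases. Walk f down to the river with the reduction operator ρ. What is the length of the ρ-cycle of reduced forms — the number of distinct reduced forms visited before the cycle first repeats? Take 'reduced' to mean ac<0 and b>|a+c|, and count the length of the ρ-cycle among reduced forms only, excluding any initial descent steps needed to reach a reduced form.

D = 1065, ⌊√D⌋ = 32
descent: ρ → (15,15,-14)  [lands on river]
river: ρ → (-14,13,16)
river: ρ → (16,19,-11)
river: ρ → (-11,25,10)
river: ρ → (10,15,-21)
river: ρ → (-21,27,4)
river: ρ → (4,29,-14)
river: ρ → (-14,27,6)
river: ρ → (6,21,-26)
river: ρ → (-26,31,1)
river: ρ → (1,31,-26)
river: ρ → (-26,21,6)
river: ρ → (6,27,-14)
river: ρ → (-14,29,4)
river: ρ → (4,27,-21)
river: ρ → (-21,15,10)
river: ρ → (10,25,-11)
river: ρ → (-11,19,16)
river: ρ → (16,13,-14)
river: ρ → (-14,15,15)
ρ-cycle length = 20 (tail of 1 descent step not counted)

20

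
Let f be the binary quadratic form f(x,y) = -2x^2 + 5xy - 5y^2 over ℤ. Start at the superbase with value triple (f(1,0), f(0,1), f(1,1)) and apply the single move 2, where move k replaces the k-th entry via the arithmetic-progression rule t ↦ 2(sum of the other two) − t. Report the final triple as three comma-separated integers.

start (-2,-5,-2) = (f(1,0),f(0,1),f(1,1))
replace slot 2: 2·((-2)+(-2)) − (-5) = -3 → (-2,-3,-2)

-2,-3,-2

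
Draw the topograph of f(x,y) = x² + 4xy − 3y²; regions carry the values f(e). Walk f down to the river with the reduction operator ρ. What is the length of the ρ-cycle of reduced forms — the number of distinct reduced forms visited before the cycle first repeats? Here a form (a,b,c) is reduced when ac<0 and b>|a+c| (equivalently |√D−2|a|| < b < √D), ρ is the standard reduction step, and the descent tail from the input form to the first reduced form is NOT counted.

D = 28, ⌊√D⌋ = 5
river: ρ → (-3,2,2)
river: ρ → (2,2,-3)
river: ρ → (-3,4,1)
river: ρ → (1,4,-3)
ρ-cycle length = 4 (tail of 0 descent steps not counted)

4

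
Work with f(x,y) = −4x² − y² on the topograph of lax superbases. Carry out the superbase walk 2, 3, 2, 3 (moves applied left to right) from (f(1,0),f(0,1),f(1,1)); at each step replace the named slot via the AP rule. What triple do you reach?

start (-4,-1,-5) = (f(1,0),f(0,1),f(1,1))
replace slot 2: 2·((-4)+(-5)) − (-1) = -17 → (-4,-17,-5)
replace slot 3: 2·((-4)+(-17)) − (-5) = -37 → (-4,-17,-37)
replace slot 2: 2·((-4)+(-37)) − (-17) = -65 → (-4,-65,-37)
replace slot 3: 2·((-4)+(-65)) − (-37) = -101 → (-4,-65,-101)

-4,-65,-101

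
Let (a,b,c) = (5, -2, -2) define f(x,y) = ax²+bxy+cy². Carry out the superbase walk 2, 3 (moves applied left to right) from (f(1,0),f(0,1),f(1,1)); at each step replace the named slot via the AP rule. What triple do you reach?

start (5,-2,1) = (f(1,0),f(0,1),f(1,1))
replace slot 2: 2·(5+1) − (-2) = 14 → (5,14,1)
replace slot 3: 2·(5+14) − 1 = 37 → (5,14,37)

5,14,37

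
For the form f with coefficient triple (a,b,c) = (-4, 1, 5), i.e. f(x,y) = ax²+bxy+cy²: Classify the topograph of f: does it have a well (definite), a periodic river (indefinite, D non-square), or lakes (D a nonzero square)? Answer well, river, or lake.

D = b²−4ac = 1² − 4·(-4)·5 = 81
D = 9² is a perfect square ⇒ form factors over ℤ ⇒ lakes

lake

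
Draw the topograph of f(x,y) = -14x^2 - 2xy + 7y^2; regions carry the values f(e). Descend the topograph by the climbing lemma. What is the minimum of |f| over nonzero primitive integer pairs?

descent: ρ → (7,16,-5)  [lands on river]
river: ρ → (-5,14,10)
river: ρ → (10,6,-9)
river: ρ → (-9,12,7)
closes: descent 1, river 4
min |a| on river = 5

5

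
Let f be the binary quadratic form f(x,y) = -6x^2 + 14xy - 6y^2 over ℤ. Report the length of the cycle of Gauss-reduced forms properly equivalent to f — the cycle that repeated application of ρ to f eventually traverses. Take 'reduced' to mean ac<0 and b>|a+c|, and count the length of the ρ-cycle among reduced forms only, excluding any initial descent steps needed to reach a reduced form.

D = 52, ⌊√D⌋ = 7
descent: ρ → (-6,-2,2)
descent: ρ → (2,6,-2)  [lands on river]
river: ρ → (-2,6,2)
ρ-cycle length = 2 (tail of 2 descent steps not counted)

2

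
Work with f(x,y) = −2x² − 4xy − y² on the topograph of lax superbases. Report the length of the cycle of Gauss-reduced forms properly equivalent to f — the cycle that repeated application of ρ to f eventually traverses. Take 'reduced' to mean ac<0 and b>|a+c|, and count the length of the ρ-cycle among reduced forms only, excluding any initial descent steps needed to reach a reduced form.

D = 8, ⌊√D⌋ = 2
descent: ρ → (-1,2,1)  [lands on river]
river: ρ → (1,2,-1)
ρ-cycle length = 2 (tail of 1 descent step not counted)

2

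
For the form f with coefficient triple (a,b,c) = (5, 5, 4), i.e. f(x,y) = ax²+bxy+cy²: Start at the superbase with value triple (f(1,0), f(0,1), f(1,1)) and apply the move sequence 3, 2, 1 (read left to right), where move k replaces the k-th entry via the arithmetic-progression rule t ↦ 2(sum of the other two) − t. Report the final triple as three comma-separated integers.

start (5,4,14) = (f(1,0),f(0,1),f(1,1))
replace slot 3: 2·(5+4) − 14 = 4 → (5,4,4)
replace slot 2: 2·(5+4) − 4 = 14 → (5,14,4)
replace slot 1: 2·(14+4) − 5 = 31 → (31,14,4)

31,14,4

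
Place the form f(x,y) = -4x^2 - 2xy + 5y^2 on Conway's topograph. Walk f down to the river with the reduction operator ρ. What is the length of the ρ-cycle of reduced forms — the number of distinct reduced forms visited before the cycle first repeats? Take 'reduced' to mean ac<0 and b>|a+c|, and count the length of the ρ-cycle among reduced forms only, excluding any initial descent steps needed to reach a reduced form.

D = 84, ⌊√D⌋ = 9
descent: ρ → (5,2,-4)  [lands on river]
river: ρ → (-4,6,3)
river: ρ → (3,6,-4)
river: ρ → (-4,2,5)
river: ρ → (5,8,-1)
river: ρ → (-1,8,5)
ρ-cycle length = 6 (tail of 1 descent step not counted)

6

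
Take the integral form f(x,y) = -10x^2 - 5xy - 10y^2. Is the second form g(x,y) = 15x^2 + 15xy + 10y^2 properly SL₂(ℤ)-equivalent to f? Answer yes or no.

D₁ = -375, D₂ = -375
f is negative-definite; reduce −f:
−f: reduced (well bottom): (10,5,10) with a≤c, −a<b≤a
flip sign back: reduced form of f is (-10,-5,-10)
g: flip: (15,15,10)→(10,-15,15)
g: translate: b→5 (≡-15 mod 20), so (10,-15,15)→(10,5,10)
g: reduced (well bottom): (10,5,10) with a≤c, −a<b≤a
reduced forms (-10, -5, -10) vs (10, 5, 10) ⇒ inequivalent

no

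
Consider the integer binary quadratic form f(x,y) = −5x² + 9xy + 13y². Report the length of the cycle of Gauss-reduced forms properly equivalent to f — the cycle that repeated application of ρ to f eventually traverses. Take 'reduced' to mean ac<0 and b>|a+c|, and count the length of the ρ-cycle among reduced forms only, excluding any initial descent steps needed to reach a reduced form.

D = 341, ⌊√D⌋ = 18
river: ρ → (13,17,-1)
river: ρ → (-1,17,13)
river: ρ → (13,9,-5)
river: ρ → (-5,11,11)
river: ρ → (11,11,-5)
river: ρ → (-5,9,13)
ρ-cycle length = 6 (tail of 0 descent steps not counted)

6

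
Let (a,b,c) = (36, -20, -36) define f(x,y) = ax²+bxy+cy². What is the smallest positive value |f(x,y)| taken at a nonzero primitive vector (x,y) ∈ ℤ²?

descent: ρ → (-36,20,36)  [lands on river]
river: ρ → (36,52,-20)
river: ρ → (-20,68,12)
river: ρ → (12,52,-60)
river: ρ → (-60,68,4)
river: ρ → (4,68,-60)
river: ρ → (-60,52,12)
river: ρ → (12,68,-20)
river: ρ → (-20,52,36)
river: ρ → (36,20,-36)
river: ρ → (-36,52,20)
river: ρ → (20,68,-12)
river: ρ → (-12,52,60)
river: ρ → (60,68,-4)
river: ρ → (-4,68,60)
river: ρ → (60,52,-12)
river: ρ → (-12,68,20)
river: ρ → (20,52,-36)
closes: descent 1, river 18
min |a| on river = 4

4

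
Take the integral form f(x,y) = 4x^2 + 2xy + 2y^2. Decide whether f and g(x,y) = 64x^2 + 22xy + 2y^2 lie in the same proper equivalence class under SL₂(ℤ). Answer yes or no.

D₁ = -28, D₂ = -28
f: flip: (4,2,2)→(2,-2,4)
f: translate: b→2 (≡-2 mod 4), so (2,-2,4)→(2,2,4)
f: reduced (well bottom): (2,2,4) with a≤c, −a<b≤a
g: flip: (64,22,2)→(2,-22,64)
g: translate: b→2 (≡-22 mod 4), so (2,-22,64)→(2,2,4)
g: reduced (well bottom): (2,2,4) with a≤c, −a<b≤a
reduced forms (2, 2, 4) vs (2, 2, 4) ⇒ equivalent

yes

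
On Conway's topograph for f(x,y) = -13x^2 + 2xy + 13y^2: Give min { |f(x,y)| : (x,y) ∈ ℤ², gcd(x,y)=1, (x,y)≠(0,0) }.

river: ρ → (13,24,-2)
river: ρ → (-2,24,13)
river: ρ → (13,2,-13)
river: ρ → (-13,24,2)
river: ρ → (2,24,-13)
river: ρ → (-13,2,13)
closes: descent 0, river 6
min |a| on river = 2

2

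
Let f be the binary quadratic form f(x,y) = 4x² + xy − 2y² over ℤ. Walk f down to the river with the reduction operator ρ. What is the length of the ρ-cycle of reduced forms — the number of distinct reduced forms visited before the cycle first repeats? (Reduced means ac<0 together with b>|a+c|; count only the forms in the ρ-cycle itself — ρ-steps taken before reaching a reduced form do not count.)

D = 33, ⌊√D⌋ = 5
descent: ρ → (-2,3,3)  [lands on river]
river: ρ → (3,3,-2)
river: ρ → (-2,5,1)
river: ρ → (1,5,-2)
ρ-cycle length = 4 (tail of 1 descent step not counted)

4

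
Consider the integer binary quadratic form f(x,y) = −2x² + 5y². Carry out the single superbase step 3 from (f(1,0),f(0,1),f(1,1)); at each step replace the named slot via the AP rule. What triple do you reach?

start (-2,5,3) = (f(1,0),f(0,1),f(1,1))
replace slot 3: 2·((-2)+5) − 3 = 3 → (-2,5,3)

-2,5,3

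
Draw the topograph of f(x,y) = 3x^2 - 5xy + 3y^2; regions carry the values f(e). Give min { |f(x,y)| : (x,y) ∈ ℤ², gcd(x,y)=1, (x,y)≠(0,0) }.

translate: b→1 (≡-5 mod 6), so (3,-5,3)→(3,1,1)
flip: (3,1,1)→(1,-1,3)
translate: b→1 (≡-1 mod 2), so (1,-1,3)→(1,1,3)
reduced (well bottom): (1,1,3) with a≤c, −a<b≤a
well minimum = a = 1

1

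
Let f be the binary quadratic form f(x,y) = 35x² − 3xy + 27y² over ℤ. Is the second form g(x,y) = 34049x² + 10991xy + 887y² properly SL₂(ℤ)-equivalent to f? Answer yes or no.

D₁ = -3771, D₂ = -3771
f: flip: (35,-3,27)→(27,3,35)
f: reduced (well bottom): (27,3,35) with a≤c, −a<b≤a
g: flip: (34049,10991,887)→(887,-10991,34049)
g: translate: b→-347 (≡-10991 mod 1774), so (887,-10991,34049)→(887,-347,35)
g: flip: (887,-347,35)→(35,347,887)
g: translate: b→-3 (≡347 mod 70), so (35,347,887)→(35,-3,27)
g: flip: (35,-3,27)→(27,3,35)
g: reduced (well bottom): (27,3,35) with a≤c, −a<b≤a
reduced forms (27, 3, 35) vs (27, 3, 35) ⇒ equivalent

yes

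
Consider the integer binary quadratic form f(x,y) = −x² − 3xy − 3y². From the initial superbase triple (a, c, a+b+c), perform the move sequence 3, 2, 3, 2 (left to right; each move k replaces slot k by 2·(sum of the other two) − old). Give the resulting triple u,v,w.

start (-1,-3,-7) = (f(1,0),f(0,1),f(1,1))
replace slot 3: 2·((-1)+(-3)) − (-7) = -1 → (-1,-3,-1)
replace slot 2: 2·((-1)+(-1)) − (-3) = -1 → (-1,-1,-1)
replace slot 3: 2·((-1)+(-1)) − (-1) = -3 → (-1,-1,-3)
replace slot 2: 2·((-1)+(-3)) − (-1) = -7 → (-1,-7,-3)

-1,-7,-3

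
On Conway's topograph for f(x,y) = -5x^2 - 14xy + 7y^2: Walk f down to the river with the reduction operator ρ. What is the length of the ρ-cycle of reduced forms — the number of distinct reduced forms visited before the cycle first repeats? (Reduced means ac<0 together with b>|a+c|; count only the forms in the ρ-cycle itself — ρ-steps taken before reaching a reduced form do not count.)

D = 336, ⌊√D⌋ = 18
descent: ρ → (7,14,-5)  [lands on river]
river: ρ → (-5,16,4)
river: ρ → (4,16,-5)
river: ρ → (-5,14,7)
ρ-cycle length = 4 (tail of 1 descent step not counted)

4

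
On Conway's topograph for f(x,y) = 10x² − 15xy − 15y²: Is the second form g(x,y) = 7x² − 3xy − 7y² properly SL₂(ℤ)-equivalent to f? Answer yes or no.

D₁ = 825, D₂ = 205
discriminants differ ⇒ not SL₂(ℤ)-equivalent

no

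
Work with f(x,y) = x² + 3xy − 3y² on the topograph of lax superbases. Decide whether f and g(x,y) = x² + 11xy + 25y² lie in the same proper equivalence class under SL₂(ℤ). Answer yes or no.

D₁ = 21, D₂ = 21
river cycle of f (length 2): (-3, 3, 1), (1, 3, -3)
river cycle of g (length 2): (1, 3, -3), (-3, 3, 1)
cycles coincide ⇒ equivalent

yes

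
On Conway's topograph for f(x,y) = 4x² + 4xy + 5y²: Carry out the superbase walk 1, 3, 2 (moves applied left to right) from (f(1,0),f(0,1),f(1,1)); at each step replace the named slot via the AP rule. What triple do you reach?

start (4,5,13) = (f(1,0),f(0,1),f(1,1))
replace slot 1: 2·(5+13) − 4 = 32 → (32,5,13)
replace slot 3: 2·(32+5) − 13 = 61 → (32,5,61)
replace slot 2: 2·(32+61) − 5 = 181 → (32,181,61)

32,181,61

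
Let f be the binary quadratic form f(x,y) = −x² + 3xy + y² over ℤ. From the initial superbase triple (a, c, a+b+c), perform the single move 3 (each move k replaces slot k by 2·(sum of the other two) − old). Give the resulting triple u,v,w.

start (-1,1,3) = (f(1,0),f(0,1),f(1,1))
replace slot 3: 2·((-1)+1) − 3 = -3 → (-1,1,-3)

-1,1,-3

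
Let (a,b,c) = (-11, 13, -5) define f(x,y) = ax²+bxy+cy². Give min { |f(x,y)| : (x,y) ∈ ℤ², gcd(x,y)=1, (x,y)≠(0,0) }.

translate: b→9 (≡-13 mod 22), so (11,-13,5)→(11,9,3)
flip: (11,9,3)→(3,-9,11)
translate: b→3 (≡-9 mod 6), so (3,-9,11)→(3,3,5)
reduced (well bottom): (3,3,5) with a≤c, −a<b≤a
well minimum |f| = |-3| = 3 (negative-definite)

3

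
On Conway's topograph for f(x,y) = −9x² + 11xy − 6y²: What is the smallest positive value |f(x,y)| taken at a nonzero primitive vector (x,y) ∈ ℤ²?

translate: b→7 (≡-11 mod 18), so (9,-11,6)→(9,7,4)
flip: (9,7,4)→(4,-7,9)
translate: b→1 (≡-7 mod 8), so (4,-7,9)→(4,1,6)
reduced (well bottom): (4,1,6) with a≤c, −a<b≤a
well minimum |f| = |-4| = 4 (negative-definite)

4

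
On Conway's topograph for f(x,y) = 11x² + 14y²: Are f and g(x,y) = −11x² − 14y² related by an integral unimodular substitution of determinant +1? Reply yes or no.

D₁ = -616, D₂ = -616
f: reduced (well bottom): (11,0,14) with a≤c, −a<b≤a
g is negative-definite; reduce −g:
−g: reduced (well bottom): (11,0,14) with a≤c, −a<b≤a
flip sign back: reduced form of g is (-11,0,-14)
reduced forms (11, 0, 14) vs (-11, 0, -14) ⇒ inequivalent

no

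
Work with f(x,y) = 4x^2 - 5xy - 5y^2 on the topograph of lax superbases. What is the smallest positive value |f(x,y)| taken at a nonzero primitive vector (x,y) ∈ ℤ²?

descent: ρ → (-5,5,4)  [lands on river]
river: ρ → (4,3,-6)
river: ρ → (-6,9,1)
river: ρ → (1,9,-6)
river: ρ → (-6,3,4)
river: ρ → (4,5,-5)
closes: descent 1, river 6
min |a| on river = 1

1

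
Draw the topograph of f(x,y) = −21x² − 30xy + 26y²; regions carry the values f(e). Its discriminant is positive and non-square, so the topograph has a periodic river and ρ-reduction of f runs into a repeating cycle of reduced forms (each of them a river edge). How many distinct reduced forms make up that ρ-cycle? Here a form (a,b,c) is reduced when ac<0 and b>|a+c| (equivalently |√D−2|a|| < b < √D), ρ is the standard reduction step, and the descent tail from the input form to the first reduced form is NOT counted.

D = 3084, ⌊√D⌋ = 55
descent: ρ → (26,30,-21)  [lands on river]
river: ρ → (-21,54,2)
river: ρ → (2,54,-21)
river: ρ → (-21,30,26)
river: ρ → (26,22,-25)
river: ρ → (-25,28,23)
river: ρ → (23,18,-30)
river: ρ → (-30,42,11)
river: ρ → (11,46,-22)
river: ρ → (-22,42,15)
river: ρ → (15,48,-13)
river: ρ → (-13,30,42)
river: ρ → (42,54,-1)
river: ρ → (-1,54,42)
river: ρ → (42,30,-13)
river: ρ → (-13,48,15)
river: ρ → (15,42,-22)
river: ρ → (-22,46,11)
river: ρ → (11,42,-30)
river: ρ → (-30,18,23)
river: ρ → (23,28,-25)
river: ρ → (-25,22,26)
ρ-cycle length = 22 (tail of 1 descent step not counted)

22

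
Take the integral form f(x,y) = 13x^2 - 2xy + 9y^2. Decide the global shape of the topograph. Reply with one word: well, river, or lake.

D = b²−4ac = (-2)² − 4·13·9 = -464
D < 0 ⇒ definite ⇒ every region one sign ⇒ single well

well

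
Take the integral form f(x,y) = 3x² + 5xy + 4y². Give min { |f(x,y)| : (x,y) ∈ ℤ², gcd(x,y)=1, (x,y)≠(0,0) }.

translate: b→-1 (≡5 mod 6), so (3,5,4)→(3,-1,2)
flip: (3,-1,2)→(2,1,3)
reduced (well bottom): (2,1,3) with a≤c, −a<b≤a
well minimum = a = 2

2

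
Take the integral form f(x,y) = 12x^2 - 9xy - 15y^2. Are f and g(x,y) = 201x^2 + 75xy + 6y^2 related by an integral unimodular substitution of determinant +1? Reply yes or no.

D₁ = 801, D₂ = 801
river cycle of f (length 14): (-15, 9, 12), (12, 15, -12), (-12, 9, 15), (15, 21, -6), (-6, 27, 3), (3, 27, -6), (-6, 21, 15), (15, 9, -12), (-12, 15, 12), (12, 9, -15), … (4 more)
river cycle of g (length 14): (6, 21, -15), (-15, 9, 12), (12, 15, -12), (-12, 9, 15), (15, 21, -6), (-6, 27, 3), (3, 27, -6), (-6, 21, 15), (15, 9, -12), (-12, 15, 12), … (4 more)
cycles coincide ⇒ equivalent

yes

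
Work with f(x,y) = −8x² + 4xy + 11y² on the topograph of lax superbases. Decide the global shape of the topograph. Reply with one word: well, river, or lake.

D = b²−4ac = 4² − 4·(-8)·11 = 368
D > 0 non-square ⇒ indefinite ⇒ periodic river

river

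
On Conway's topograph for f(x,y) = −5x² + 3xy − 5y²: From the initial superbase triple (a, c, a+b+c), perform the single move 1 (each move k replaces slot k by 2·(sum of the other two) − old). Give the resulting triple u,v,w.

start (-5,-5,-7) = (f(1,0),f(0,1),f(1,1))
replace slot 1: 2·((-5)+(-7)) − (-5) = -19 → (-19,-5,-7)

-19,-5,-7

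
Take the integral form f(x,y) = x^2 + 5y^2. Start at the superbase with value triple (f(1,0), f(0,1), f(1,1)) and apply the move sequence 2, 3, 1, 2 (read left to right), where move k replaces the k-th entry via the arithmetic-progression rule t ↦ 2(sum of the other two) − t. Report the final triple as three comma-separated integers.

start (1,5,6) = (f(1,0),f(0,1),f(1,1))
replace slot 2: 2·(1+6) − 5 = 9 → (1,9,6)
replace slot 3: 2·(1+9) − 6 = 14 → (1,9,14)
replace slot 1: 2·(9+14) − 1 = 45 → (45,9,14)
replace slot 2: 2·(45+14) − 9 = 109 → (45,109,14)

45,109,14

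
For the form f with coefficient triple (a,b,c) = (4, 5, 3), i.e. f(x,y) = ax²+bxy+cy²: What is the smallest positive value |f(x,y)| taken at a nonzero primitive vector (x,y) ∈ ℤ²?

translate: b→-3 (≡5 mod 8), so (4,5,3)→(4,-3,2)
flip: (4,-3,2)→(2,3,4)
translate: b→-1 (≡3 mod 4), so (2,3,4)→(2,-1,3)
reduced (well bottom): (2,-1,3) with a≤c, −a<b≤a
well minimum = a = 2

2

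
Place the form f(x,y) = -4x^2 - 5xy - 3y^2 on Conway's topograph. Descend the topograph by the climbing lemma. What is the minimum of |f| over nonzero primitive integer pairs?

translate: b→-3 (≡5 mod 8), so (4,5,3)→(4,-3,2)
flip: (4,-3,2)→(2,3,4)
translate: b→-1 (≡3 mod 4), so (2,3,4)→(2,-1,3)
reduced (well bottom): (2,-1,3) with a≤c, −a<b≤a
well minimum |f| = |-2| = 2 (negative-definite)

2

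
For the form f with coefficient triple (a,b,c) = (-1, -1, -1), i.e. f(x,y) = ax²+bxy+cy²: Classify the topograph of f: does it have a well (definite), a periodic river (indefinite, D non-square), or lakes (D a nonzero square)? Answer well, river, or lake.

D = b²−4ac = (-1)² − 4·(-1)·(-1) = -3
D < 0 ⇒ definite ⇒ every region one sign ⇒ single well

well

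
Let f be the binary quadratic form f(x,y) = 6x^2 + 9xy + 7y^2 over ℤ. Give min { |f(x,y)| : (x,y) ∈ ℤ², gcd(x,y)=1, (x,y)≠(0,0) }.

translate: b→-3 (≡9 mod 12), so (6,9,7)→(6,-3,4)
flip: (6,-3,4)→(4,3,6)
reduced (well bottom): (4,3,6) with a≤c, −a<b≤a
well minimum = a = 4

4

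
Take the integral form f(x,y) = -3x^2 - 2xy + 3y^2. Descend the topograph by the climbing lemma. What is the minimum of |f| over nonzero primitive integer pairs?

descent: ρ → (3,2,-3)  [lands on river]
river: ρ → (-3,4,2)
river: ρ → (2,4,-3)
river: ρ → (-3,2,3)
river: ρ → (3,4,-2)
river: ρ → (-2,4,3)
closes: descent 1, river 6
min |a| on river = 2

2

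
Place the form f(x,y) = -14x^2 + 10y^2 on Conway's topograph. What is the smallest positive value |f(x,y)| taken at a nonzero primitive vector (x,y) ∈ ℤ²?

descent: ρ → (10,20,-4)  [lands on river]
river: ρ → (-4,20,10)
closes: descent 1, river 2
min |a| on river = 4

4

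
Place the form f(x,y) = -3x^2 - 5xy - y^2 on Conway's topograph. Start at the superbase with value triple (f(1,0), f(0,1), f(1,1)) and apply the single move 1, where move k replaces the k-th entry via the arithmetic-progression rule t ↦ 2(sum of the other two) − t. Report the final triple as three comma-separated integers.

start (-3,-1,-9) = (f(1,0),f(0,1),f(1,1))
replace slot 1: 2·((-1)+(-9)) − (-3) = -17 → (-17,-1,-9)

-17,-1,-9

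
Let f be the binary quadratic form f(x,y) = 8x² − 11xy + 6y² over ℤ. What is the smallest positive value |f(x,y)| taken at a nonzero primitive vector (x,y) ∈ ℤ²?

translate: b→5 (≡-11 mod 16), so (8,-11,6)→(8,5,3)
flip: (8,5,3)→(3,-5,8)
translate: b→1 (≡-5 mod 6), so (3,-5,8)→(3,1,6)
reduced (well bottom): (3,1,6) with a≤c, −a<b≤a
well minimum = a = 3

3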